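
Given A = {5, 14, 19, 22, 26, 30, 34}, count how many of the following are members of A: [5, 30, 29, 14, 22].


Set A = {5, 14, 19, 22, 26, 30, 34}
Candidates: [5, 30, 29, 14, 22]
Check each candidate:
5 ∈ A, 30 ∈ A, 29 ∉ A, 14 ∈ A, 22 ∈ A
Count of candidates in A: 4

4


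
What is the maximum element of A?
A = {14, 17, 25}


Set A = {14, 17, 25}
Elements in ascending order: 14, 17, 25
The largest element is 25.

25


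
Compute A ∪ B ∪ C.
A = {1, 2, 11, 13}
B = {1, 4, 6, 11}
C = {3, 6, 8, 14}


Set A = {1, 2, 11, 13}
Set B = {1, 4, 6, 11}
Set C = {3, 6, 8, 14}
First, A ∪ B = {1, 2, 4, 6, 11, 13}
Then, (A ∪ B) ∪ C = {1, 2, 3, 4, 6, 8, 11, 13, 14}

{1, 2, 3, 4, 6, 8, 11, 13, 14}


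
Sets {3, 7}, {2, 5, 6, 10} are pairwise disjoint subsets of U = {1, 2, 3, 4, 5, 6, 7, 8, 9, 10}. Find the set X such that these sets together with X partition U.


U = {1, 2, 3, 4, 5, 6, 7, 8, 9, 10}
Shown blocks: {3, 7}, {2, 5, 6, 10}
A partition's blocks are pairwise disjoint and cover U, so the missing block = U \ (union of shown blocks).
Union of shown blocks: {2, 3, 5, 6, 7, 10}
Missing block = U \ (union) = {1, 4, 8, 9}

{1, 4, 8, 9}


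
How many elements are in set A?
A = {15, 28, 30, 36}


Set A = {15, 28, 30, 36}
Listing elements: 15, 28, 30, 36
Counting: 4 elements
|A| = 4

4


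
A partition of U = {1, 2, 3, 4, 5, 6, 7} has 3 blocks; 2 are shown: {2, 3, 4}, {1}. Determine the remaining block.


U = {1, 2, 3, 4, 5, 6, 7}
Shown blocks: {2, 3, 4}, {1}
A partition's blocks are pairwise disjoint and cover U, so the missing block = U \ (union of shown blocks).
Union of shown blocks: {1, 2, 3, 4}
Missing block = U \ (union) = {5, 6, 7}

{5, 6, 7}


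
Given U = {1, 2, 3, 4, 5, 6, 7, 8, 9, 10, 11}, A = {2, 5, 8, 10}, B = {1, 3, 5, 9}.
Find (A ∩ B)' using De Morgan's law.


U = {1, 2, 3, 4, 5, 6, 7, 8, 9, 10, 11}
A = {2, 5, 8, 10}, B = {1, 3, 5, 9}
A ∩ B = {5}
(A ∩ B)' = U \ (A ∩ B) = {1, 2, 3, 4, 6, 7, 8, 9, 10, 11}
Verification via A' ∪ B': A' = {1, 3, 4, 6, 7, 9, 11}, B' = {2, 4, 6, 7, 8, 10, 11}
A' ∪ B' = {1, 2, 3, 4, 6, 7, 8, 9, 10, 11} ✓

{1, 2, 3, 4, 6, 7, 8, 9, 10, 11}


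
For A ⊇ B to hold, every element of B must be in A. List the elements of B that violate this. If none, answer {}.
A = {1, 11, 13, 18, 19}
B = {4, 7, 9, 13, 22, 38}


Set A = {1, 11, 13, 18, 19}
Set B = {4, 7, 9, 13, 22, 38}
Check each element of B against A:
4 ∉ A (include), 7 ∉ A (include), 9 ∉ A (include), 13 ∈ A, 22 ∉ A (include), 38 ∉ A (include)
Elements of B not in A: {4, 7, 9, 22, 38}

{4, 7, 9, 22, 38}


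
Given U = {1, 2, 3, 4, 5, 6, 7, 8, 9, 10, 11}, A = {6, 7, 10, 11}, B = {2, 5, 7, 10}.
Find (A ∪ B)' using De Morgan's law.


U = {1, 2, 3, 4, 5, 6, 7, 8, 9, 10, 11}
A = {6, 7, 10, 11}, B = {2, 5, 7, 10}
A ∪ B = {2, 5, 6, 7, 10, 11}
(A ∪ B)' = U \ (A ∪ B) = {1, 3, 4, 8, 9}
Verification via A' ∩ B': A' = {1, 2, 3, 4, 5, 8, 9}, B' = {1, 3, 4, 6, 8, 9, 11}
A' ∩ B' = {1, 3, 4, 8, 9} ✓

{1, 3, 4, 8, 9}


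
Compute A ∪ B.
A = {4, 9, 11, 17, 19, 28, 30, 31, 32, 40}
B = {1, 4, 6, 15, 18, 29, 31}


Set A = {4, 9, 11, 17, 19, 28, 30, 31, 32, 40}
Set B = {1, 4, 6, 15, 18, 29, 31}
A ∪ B includes all elements in either set.
Elements from A: {4, 9, 11, 17, 19, 28, 30, 31, 32, 40}
Elements from B not already included: {1, 6, 15, 18, 29}
A ∪ B = {1, 4, 6, 9, 11, 15, 17, 18, 19, 28, 29, 30, 31, 32, 40}

{1, 4, 6, 9, 11, 15, 17, 18, 19, 28, 29, 30, 31, 32, 40}


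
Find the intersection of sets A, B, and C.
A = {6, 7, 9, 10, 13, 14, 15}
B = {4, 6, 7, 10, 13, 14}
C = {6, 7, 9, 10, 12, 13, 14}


Set A = {6, 7, 9, 10, 13, 14, 15}
Set B = {4, 6, 7, 10, 13, 14}
Set C = {6, 7, 9, 10, 12, 13, 14}
First, A ∩ B = {6, 7, 10, 13, 14}
Then, (A ∩ B) ∩ C = {6, 7, 10, 13, 14}

{6, 7, 10, 13, 14}


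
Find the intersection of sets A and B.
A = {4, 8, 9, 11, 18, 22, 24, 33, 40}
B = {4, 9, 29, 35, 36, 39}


Set A = {4, 8, 9, 11, 18, 22, 24, 33, 40}
Set B = {4, 9, 29, 35, 36, 39}
A ∩ B includes only elements in both sets.
Check each element of A against B:
4 ✓, 8 ✗, 9 ✓, 11 ✗, 18 ✗, 22 ✗, 24 ✗, 33 ✗, 40 ✗
A ∩ B = {4, 9}

{4, 9}


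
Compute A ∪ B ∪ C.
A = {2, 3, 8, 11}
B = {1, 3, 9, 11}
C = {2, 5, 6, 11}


Set A = {2, 3, 8, 11}
Set B = {1, 3, 9, 11}
Set C = {2, 5, 6, 11}
First, A ∪ B = {1, 2, 3, 8, 9, 11}
Then, (A ∪ B) ∪ C = {1, 2, 3, 5, 6, 8, 9, 11}

{1, 2, 3, 5, 6, 8, 9, 11}


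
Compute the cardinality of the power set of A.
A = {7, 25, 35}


Set A = {7, 25, 35}
|A| = 3
The power set P(A) contains all subsets of A.
|P(A)| = 2^|A| = 2^3 = 8

8


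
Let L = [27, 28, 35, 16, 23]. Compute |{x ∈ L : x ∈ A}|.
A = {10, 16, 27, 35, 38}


Set A = {10, 16, 27, 35, 38}
Candidates: [27, 28, 35, 16, 23]
Check each candidate:
27 ∈ A, 28 ∉ A, 35 ∈ A, 16 ∈ A, 23 ∉ A
Count of candidates in A: 3

3


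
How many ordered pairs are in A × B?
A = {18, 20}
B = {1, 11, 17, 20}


Set A = {18, 20} has 2 elements.
Set B = {1, 11, 17, 20} has 4 elements.
|A × B| = |A| × |B| = 2 × 4 = 8

8


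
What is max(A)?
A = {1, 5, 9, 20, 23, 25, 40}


Set A = {1, 5, 9, 20, 23, 25, 40}
Elements in ascending order: 1, 5, 9, 20, 23, 25, 40
The largest element is 40.

40


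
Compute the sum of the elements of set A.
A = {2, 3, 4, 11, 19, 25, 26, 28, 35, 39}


Set A = {2, 3, 4, 11, 19, 25, 26, 28, 35, 39}
Sum = 2 + 3 + 4 + 11 + 19 + 25 + 26 + 28 + 35 + 39 = 192

192


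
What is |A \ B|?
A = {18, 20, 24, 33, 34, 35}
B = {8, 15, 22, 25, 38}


Set A = {18, 20, 24, 33, 34, 35}
Set B = {8, 15, 22, 25, 38}
A \ B = {18, 20, 24, 33, 34, 35}
|A \ B| = 6

6


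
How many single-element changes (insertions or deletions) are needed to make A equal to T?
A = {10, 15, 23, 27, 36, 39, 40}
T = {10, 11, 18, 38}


Set A = {10, 15, 23, 27, 36, 39, 40}
Set T = {10, 11, 18, 38}
Elements to remove from A (in A, not in T): {15, 23, 27, 36, 39, 40} → 6 removals
Elements to add to A (in T, not in A): {11, 18, 38} → 3 additions
Total edits = 6 + 3 = 9

9


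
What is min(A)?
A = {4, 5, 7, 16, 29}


Set A = {4, 5, 7, 16, 29}
Elements in ascending order: 4, 5, 7, 16, 29
The smallest element is 4.

4


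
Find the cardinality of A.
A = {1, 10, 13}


Set A = {1, 10, 13}
Listing elements: 1, 10, 13
Counting: 3 elements
|A| = 3

3


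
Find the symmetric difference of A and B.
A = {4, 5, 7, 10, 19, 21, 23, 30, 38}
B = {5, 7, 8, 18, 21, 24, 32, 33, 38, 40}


Set A = {4, 5, 7, 10, 19, 21, 23, 30, 38}
Set B = {5, 7, 8, 18, 21, 24, 32, 33, 38, 40}
A △ B = (A \ B) ∪ (B \ A)
Elements in A but not B: {4, 10, 19, 23, 30}
Elements in B but not A: {8, 18, 24, 32, 33, 40}
A △ B = {4, 8, 10, 18, 19, 23, 24, 30, 32, 33, 40}

{4, 8, 10, 18, 19, 23, 24, 30, 32, 33, 40}


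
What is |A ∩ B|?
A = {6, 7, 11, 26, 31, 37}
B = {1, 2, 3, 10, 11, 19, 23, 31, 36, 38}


Set A = {6, 7, 11, 26, 31, 37}
Set B = {1, 2, 3, 10, 11, 19, 23, 31, 36, 38}
A ∩ B = {11, 31}
|A ∩ B| = 2

2


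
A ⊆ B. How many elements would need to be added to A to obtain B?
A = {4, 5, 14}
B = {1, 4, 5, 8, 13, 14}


Set A = {4, 5, 14}, |A| = 3
Set B = {1, 4, 5, 8, 13, 14}, |B| = 6
Since A ⊆ B: B \ A = {1, 8, 13}
|B| - |A| = 6 - 3 = 3

3


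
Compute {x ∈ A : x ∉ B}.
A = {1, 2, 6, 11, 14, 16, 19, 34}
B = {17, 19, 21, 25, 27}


Set A = {1, 2, 6, 11, 14, 16, 19, 34}
Set B = {17, 19, 21, 25, 27}
Check each element of A against B:
1 ∉ B (include), 2 ∉ B (include), 6 ∉ B (include), 11 ∉ B (include), 14 ∉ B (include), 16 ∉ B (include), 19 ∈ B, 34 ∉ B (include)
Elements of A not in B: {1, 2, 6, 11, 14, 16, 34}

{1, 2, 6, 11, 14, 16, 34}


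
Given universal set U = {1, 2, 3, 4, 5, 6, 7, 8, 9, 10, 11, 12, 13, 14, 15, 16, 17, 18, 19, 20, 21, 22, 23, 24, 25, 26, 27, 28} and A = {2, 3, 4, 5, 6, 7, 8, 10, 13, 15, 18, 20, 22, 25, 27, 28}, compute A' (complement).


Universal set U = {1, 2, 3, 4, 5, 6, 7, 8, 9, 10, 11, 12, 13, 14, 15, 16, 17, 18, 19, 20, 21, 22, 23, 24, 25, 26, 27, 28}
Set A = {2, 3, 4, 5, 6, 7, 8, 10, 13, 15, 18, 20, 22, 25, 27, 28}
A' = U \ A = elements in U but not in A
Checking each element of U:
1 (not in A, include), 2 (in A, exclude), 3 (in A, exclude), 4 (in A, exclude), 5 (in A, exclude), 6 (in A, exclude), 7 (in A, exclude), 8 (in A, exclude), 9 (not in A, include), 10 (in A, exclude), 11 (not in A, include), 12 (not in A, include), 13 (in A, exclude), 14 (not in A, include), 15 (in A, exclude), 16 (not in A, include), 17 (not in A, include), 18 (in A, exclude), 19 (not in A, include), 20 (in A, exclude), 21 (not in A, include), 22 (in A, exclude), 23 (not in A, include), 24 (not in A, include), 25 (in A, exclude), 26 (not in A, include), 27 (in A, exclude), 28 (in A, exclude)
A' = {1, 9, 11, 12, 14, 16, 17, 19, 21, 23, 24, 26}

{1, 9, 11, 12, 14, 16, 17, 19, 21, 23, 24, 26}


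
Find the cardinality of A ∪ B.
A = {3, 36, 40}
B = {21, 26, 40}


Set A = {3, 36, 40}, |A| = 3
Set B = {21, 26, 40}, |B| = 3
A ∩ B = {40}, |A ∩ B| = 1
|A ∪ B| = |A| + |B| - |A ∩ B| = 3 + 3 - 1 = 5

5


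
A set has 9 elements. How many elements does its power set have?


The set has 9 elements.
The power set contains all possible subsets.
|P(A)| = 2^|A| = 2^9 = 512

512


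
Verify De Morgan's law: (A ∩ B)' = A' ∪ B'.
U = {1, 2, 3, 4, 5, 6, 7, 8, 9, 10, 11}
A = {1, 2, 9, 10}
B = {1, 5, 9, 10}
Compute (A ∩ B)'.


U = {1, 2, 3, 4, 5, 6, 7, 8, 9, 10, 11}
A = {1, 2, 9, 10}, B = {1, 5, 9, 10}
A ∩ B = {1, 9, 10}
(A ∩ B)' = U \ (A ∩ B) = {2, 3, 4, 5, 6, 7, 8, 11}
Verification via A' ∪ B': A' = {3, 4, 5, 6, 7, 8, 11}, B' = {2, 3, 4, 6, 7, 8, 11}
A' ∪ B' = {2, 3, 4, 5, 6, 7, 8, 11} ✓

{2, 3, 4, 5, 6, 7, 8, 11}


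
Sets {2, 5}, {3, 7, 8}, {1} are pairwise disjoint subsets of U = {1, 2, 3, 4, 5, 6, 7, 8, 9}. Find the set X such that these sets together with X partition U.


U = {1, 2, 3, 4, 5, 6, 7, 8, 9}
Shown blocks: {2, 5}, {3, 7, 8}, {1}
A partition's blocks are pairwise disjoint and cover U, so the missing block = U \ (union of shown blocks).
Union of shown blocks: {1, 2, 3, 5, 7, 8}
Missing block = U \ (union) = {4, 6, 9}

{4, 6, 9}


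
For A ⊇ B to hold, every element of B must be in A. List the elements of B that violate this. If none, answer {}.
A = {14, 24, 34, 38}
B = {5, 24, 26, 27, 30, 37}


Set A = {14, 24, 34, 38}
Set B = {5, 24, 26, 27, 30, 37}
Check each element of B against A:
5 ∉ A (include), 24 ∈ A, 26 ∉ A (include), 27 ∉ A (include), 30 ∉ A (include), 37 ∉ A (include)
Elements of B not in A: {5, 26, 27, 30, 37}

{5, 26, 27, 30, 37}


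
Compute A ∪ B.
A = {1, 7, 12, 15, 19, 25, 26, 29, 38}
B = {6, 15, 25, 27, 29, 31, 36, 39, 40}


Set A = {1, 7, 12, 15, 19, 25, 26, 29, 38}
Set B = {6, 15, 25, 27, 29, 31, 36, 39, 40}
A ∪ B includes all elements in either set.
Elements from A: {1, 7, 12, 15, 19, 25, 26, 29, 38}
Elements from B not already included: {6, 27, 31, 36, 39, 40}
A ∪ B = {1, 6, 7, 12, 15, 19, 25, 26, 27, 29, 31, 36, 38, 39, 40}

{1, 6, 7, 12, 15, 19, 25, 26, 27, 29, 31, 36, 38, 39, 40}


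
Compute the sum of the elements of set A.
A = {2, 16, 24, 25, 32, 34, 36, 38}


Set A = {2, 16, 24, 25, 32, 34, 36, 38}
Sum = 2 + 16 + 24 + 25 + 32 + 34 + 36 + 38 = 207

207


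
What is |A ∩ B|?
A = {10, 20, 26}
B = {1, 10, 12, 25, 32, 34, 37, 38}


Set A = {10, 20, 26}
Set B = {1, 10, 12, 25, 32, 34, 37, 38}
A ∩ B = {10}
|A ∩ B| = 1

1


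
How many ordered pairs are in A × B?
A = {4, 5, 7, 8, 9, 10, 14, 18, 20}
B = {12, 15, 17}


Set A = {4, 5, 7, 8, 9, 10, 14, 18, 20} has 9 elements.
Set B = {12, 15, 17} has 3 elements.
|A × B| = |A| × |B| = 9 × 3 = 27

27


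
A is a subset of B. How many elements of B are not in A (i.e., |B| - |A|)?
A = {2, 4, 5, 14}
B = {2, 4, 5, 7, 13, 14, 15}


Set A = {2, 4, 5, 14}, |A| = 4
Set B = {2, 4, 5, 7, 13, 14, 15}, |B| = 7
Since A ⊆ B: B \ A = {7, 13, 15}
|B| - |A| = 7 - 4 = 3

3


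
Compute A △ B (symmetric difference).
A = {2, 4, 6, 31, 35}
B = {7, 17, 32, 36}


Set A = {2, 4, 6, 31, 35}
Set B = {7, 17, 32, 36}
A △ B = (A \ B) ∪ (B \ A)
Elements in A but not B: {2, 4, 6, 31, 35}
Elements in B but not A: {7, 17, 32, 36}
A △ B = {2, 4, 6, 7, 17, 31, 32, 35, 36}

{2, 4, 6, 7, 17, 31, 32, 35, 36}


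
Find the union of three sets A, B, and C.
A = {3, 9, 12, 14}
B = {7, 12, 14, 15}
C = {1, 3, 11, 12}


Set A = {3, 9, 12, 14}
Set B = {7, 12, 14, 15}
Set C = {1, 3, 11, 12}
First, A ∪ B = {3, 7, 9, 12, 14, 15}
Then, (A ∪ B) ∪ C = {1, 3, 7, 9, 11, 12, 14, 15}

{1, 3, 7, 9, 11, 12, 14, 15}


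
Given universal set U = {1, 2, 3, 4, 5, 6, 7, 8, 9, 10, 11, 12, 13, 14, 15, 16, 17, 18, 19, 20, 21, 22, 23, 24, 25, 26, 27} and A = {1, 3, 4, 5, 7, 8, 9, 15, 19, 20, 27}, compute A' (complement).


Universal set U = {1, 2, 3, 4, 5, 6, 7, 8, 9, 10, 11, 12, 13, 14, 15, 16, 17, 18, 19, 20, 21, 22, 23, 24, 25, 26, 27}
Set A = {1, 3, 4, 5, 7, 8, 9, 15, 19, 20, 27}
A' = U \ A = elements in U but not in A
Checking each element of U:
1 (in A, exclude), 2 (not in A, include), 3 (in A, exclude), 4 (in A, exclude), 5 (in A, exclude), 6 (not in A, include), 7 (in A, exclude), 8 (in A, exclude), 9 (in A, exclude), 10 (not in A, include), 11 (not in A, include), 12 (not in A, include), 13 (not in A, include), 14 (not in A, include), 15 (in A, exclude), 16 (not in A, include), 17 (not in A, include), 18 (not in A, include), 19 (in A, exclude), 20 (in A, exclude), 21 (not in A, include), 22 (not in A, include), 23 (not in A, include), 24 (not in A, include), 25 (not in A, include), 26 (not in A, include), 27 (in A, exclude)
A' = {2, 6, 10, 11, 12, 13, 14, 16, 17, 18, 21, 22, 23, 24, 25, 26}

{2, 6, 10, 11, 12, 13, 14, 16, 17, 18, 21, 22, 23, 24, 25, 26}


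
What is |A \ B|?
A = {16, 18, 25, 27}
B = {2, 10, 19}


Set A = {16, 18, 25, 27}
Set B = {2, 10, 19}
A \ B = {16, 18, 25, 27}
|A \ B| = 4

4


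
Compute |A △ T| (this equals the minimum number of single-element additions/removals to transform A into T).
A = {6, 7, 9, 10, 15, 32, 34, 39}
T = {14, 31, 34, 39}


Set A = {6, 7, 9, 10, 15, 32, 34, 39}
Set T = {14, 31, 34, 39}
Elements to remove from A (in A, not in T): {6, 7, 9, 10, 15, 32} → 6 removals
Elements to add to A (in T, not in A): {14, 31} → 2 additions
Total edits = 6 + 2 = 8

8


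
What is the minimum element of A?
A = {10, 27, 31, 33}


Set A = {10, 27, 31, 33}
Elements in ascending order: 10, 27, 31, 33
The smallest element is 10.

10


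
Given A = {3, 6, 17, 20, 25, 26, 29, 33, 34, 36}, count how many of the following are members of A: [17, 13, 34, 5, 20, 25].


Set A = {3, 6, 17, 20, 25, 26, 29, 33, 34, 36}
Candidates: [17, 13, 34, 5, 20, 25]
Check each candidate:
17 ∈ A, 13 ∉ A, 34 ∈ A, 5 ∉ A, 20 ∈ A, 25 ∈ A
Count of candidates in A: 4

4


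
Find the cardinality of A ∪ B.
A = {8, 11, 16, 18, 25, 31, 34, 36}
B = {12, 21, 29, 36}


Set A = {8, 11, 16, 18, 25, 31, 34, 36}, |A| = 8
Set B = {12, 21, 29, 36}, |B| = 4
A ∩ B = {36}, |A ∩ B| = 1
|A ∪ B| = |A| + |B| - |A ∩ B| = 8 + 4 - 1 = 11

11


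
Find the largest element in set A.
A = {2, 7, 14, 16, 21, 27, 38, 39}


Set A = {2, 7, 14, 16, 21, 27, 38, 39}
Elements in ascending order: 2, 7, 14, 16, 21, 27, 38, 39
The largest element is 39.

39


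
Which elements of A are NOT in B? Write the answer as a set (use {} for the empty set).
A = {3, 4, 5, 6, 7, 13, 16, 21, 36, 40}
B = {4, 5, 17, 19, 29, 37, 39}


Set A = {3, 4, 5, 6, 7, 13, 16, 21, 36, 40}
Set B = {4, 5, 17, 19, 29, 37, 39}
Check each element of A against B:
3 ∉ B (include), 4 ∈ B, 5 ∈ B, 6 ∉ B (include), 7 ∉ B (include), 13 ∉ B (include), 16 ∉ B (include), 21 ∉ B (include), 36 ∉ B (include), 40 ∉ B (include)
Elements of A not in B: {3, 6, 7, 13, 16, 21, 36, 40}

{3, 6, 7, 13, 16, 21, 36, 40}


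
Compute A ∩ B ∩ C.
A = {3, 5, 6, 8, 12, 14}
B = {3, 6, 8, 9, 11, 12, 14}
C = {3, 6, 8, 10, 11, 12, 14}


Set A = {3, 5, 6, 8, 12, 14}
Set B = {3, 6, 8, 9, 11, 12, 14}
Set C = {3, 6, 8, 10, 11, 12, 14}
First, A ∩ B = {3, 6, 8, 12, 14}
Then, (A ∩ B) ∩ C = {3, 6, 8, 12, 14}

{3, 6, 8, 12, 14}


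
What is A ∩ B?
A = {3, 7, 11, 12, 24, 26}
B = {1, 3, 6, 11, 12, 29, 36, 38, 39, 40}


Set A = {3, 7, 11, 12, 24, 26}
Set B = {1, 3, 6, 11, 12, 29, 36, 38, 39, 40}
A ∩ B includes only elements in both sets.
Check each element of A against B:
3 ✓, 7 ✗, 11 ✓, 12 ✓, 24 ✗, 26 ✗
A ∩ B = {3, 11, 12}

{3, 11, 12}


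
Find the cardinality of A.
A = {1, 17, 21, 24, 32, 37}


Set A = {1, 17, 21, 24, 32, 37}
Listing elements: 1, 17, 21, 24, 32, 37
Counting: 6 elements
|A| = 6

6


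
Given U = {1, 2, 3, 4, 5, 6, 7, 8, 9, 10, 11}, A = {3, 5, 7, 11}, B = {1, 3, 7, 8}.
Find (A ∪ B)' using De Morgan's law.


U = {1, 2, 3, 4, 5, 6, 7, 8, 9, 10, 11}
A = {3, 5, 7, 11}, B = {1, 3, 7, 8}
A ∪ B = {1, 3, 5, 7, 8, 11}
(A ∪ B)' = U \ (A ∪ B) = {2, 4, 6, 9, 10}
Verification via A' ∩ B': A' = {1, 2, 4, 6, 8, 9, 10}, B' = {2, 4, 5, 6, 9, 10, 11}
A' ∩ B' = {2, 4, 6, 9, 10} ✓

{2, 4, 6, 9, 10}


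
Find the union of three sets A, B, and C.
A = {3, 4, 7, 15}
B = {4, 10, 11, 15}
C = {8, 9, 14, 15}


Set A = {3, 4, 7, 15}
Set B = {4, 10, 11, 15}
Set C = {8, 9, 14, 15}
First, A ∪ B = {3, 4, 7, 10, 11, 15}
Then, (A ∪ B) ∪ C = {3, 4, 7, 8, 9, 10, 11, 14, 15}

{3, 4, 7, 8, 9, 10, 11, 14, 15}


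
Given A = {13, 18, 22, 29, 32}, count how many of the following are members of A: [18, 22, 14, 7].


Set A = {13, 18, 22, 29, 32}
Candidates: [18, 22, 14, 7]
Check each candidate:
18 ∈ A, 22 ∈ A, 14 ∉ A, 7 ∉ A
Count of candidates in A: 2

2


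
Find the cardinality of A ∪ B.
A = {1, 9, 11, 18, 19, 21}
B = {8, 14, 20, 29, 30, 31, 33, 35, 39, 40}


Set A = {1, 9, 11, 18, 19, 21}, |A| = 6
Set B = {8, 14, 20, 29, 30, 31, 33, 35, 39, 40}, |B| = 10
A ∩ B = {}, |A ∩ B| = 0
|A ∪ B| = |A| + |B| - |A ∩ B| = 6 + 10 - 0 = 16

16


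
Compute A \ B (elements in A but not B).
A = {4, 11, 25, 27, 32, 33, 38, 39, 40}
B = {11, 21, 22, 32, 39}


Set A = {4, 11, 25, 27, 32, 33, 38, 39, 40}
Set B = {11, 21, 22, 32, 39}
A \ B includes elements in A that are not in B.
Check each element of A:
4 (not in B, keep), 11 (in B, remove), 25 (not in B, keep), 27 (not in B, keep), 32 (in B, remove), 33 (not in B, keep), 38 (not in B, keep), 39 (in B, remove), 40 (not in B, keep)
A \ B = {4, 25, 27, 33, 38, 40}

{4, 25, 27, 33, 38, 40}


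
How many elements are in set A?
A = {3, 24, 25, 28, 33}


Set A = {3, 24, 25, 28, 33}
Listing elements: 3, 24, 25, 28, 33
Counting: 5 elements
|A| = 5

5


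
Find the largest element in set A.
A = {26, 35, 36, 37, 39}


Set A = {26, 35, 36, 37, 39}
Elements in ascending order: 26, 35, 36, 37, 39
The largest element is 39.

39


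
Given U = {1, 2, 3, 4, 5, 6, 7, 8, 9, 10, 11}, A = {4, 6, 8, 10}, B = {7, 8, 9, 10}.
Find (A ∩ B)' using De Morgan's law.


U = {1, 2, 3, 4, 5, 6, 7, 8, 9, 10, 11}
A = {4, 6, 8, 10}, B = {7, 8, 9, 10}
A ∩ B = {8, 10}
(A ∩ B)' = U \ (A ∩ B) = {1, 2, 3, 4, 5, 6, 7, 9, 11}
Verification via A' ∪ B': A' = {1, 2, 3, 5, 7, 9, 11}, B' = {1, 2, 3, 4, 5, 6, 11}
A' ∪ B' = {1, 2, 3, 4, 5, 6, 7, 9, 11} ✓

{1, 2, 3, 4, 5, 6, 7, 9, 11}


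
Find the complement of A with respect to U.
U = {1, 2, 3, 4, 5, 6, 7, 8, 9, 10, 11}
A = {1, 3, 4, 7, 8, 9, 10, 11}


Universal set U = {1, 2, 3, 4, 5, 6, 7, 8, 9, 10, 11}
Set A = {1, 3, 4, 7, 8, 9, 10, 11}
A' = U \ A = elements in U but not in A
Checking each element of U:
1 (in A, exclude), 2 (not in A, include), 3 (in A, exclude), 4 (in A, exclude), 5 (not in A, include), 6 (not in A, include), 7 (in A, exclude), 8 (in A, exclude), 9 (in A, exclude), 10 (in A, exclude), 11 (in A, exclude)
A' = {2, 5, 6}

{2, 5, 6}


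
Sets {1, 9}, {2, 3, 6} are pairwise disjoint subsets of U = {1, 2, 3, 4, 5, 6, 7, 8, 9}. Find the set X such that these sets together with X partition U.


U = {1, 2, 3, 4, 5, 6, 7, 8, 9}
Shown blocks: {1, 9}, {2, 3, 6}
A partition's blocks are pairwise disjoint and cover U, so the missing block = U \ (union of shown blocks).
Union of shown blocks: {1, 2, 3, 6, 9}
Missing block = U \ (union) = {4, 5, 7, 8}

{4, 5, 7, 8}


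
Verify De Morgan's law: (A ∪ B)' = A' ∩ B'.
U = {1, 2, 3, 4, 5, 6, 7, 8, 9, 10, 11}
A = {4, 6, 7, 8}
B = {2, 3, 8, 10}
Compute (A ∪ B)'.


U = {1, 2, 3, 4, 5, 6, 7, 8, 9, 10, 11}
A = {4, 6, 7, 8}, B = {2, 3, 8, 10}
A ∪ B = {2, 3, 4, 6, 7, 8, 10}
(A ∪ B)' = U \ (A ∪ B) = {1, 5, 9, 11}
Verification via A' ∩ B': A' = {1, 2, 3, 5, 9, 10, 11}, B' = {1, 4, 5, 6, 7, 9, 11}
A' ∩ B' = {1, 5, 9, 11} ✓

{1, 5, 9, 11}


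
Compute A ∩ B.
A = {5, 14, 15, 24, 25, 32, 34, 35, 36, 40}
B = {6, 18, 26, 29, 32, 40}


Set A = {5, 14, 15, 24, 25, 32, 34, 35, 36, 40}
Set B = {6, 18, 26, 29, 32, 40}
A ∩ B includes only elements in both sets.
Check each element of A against B:
5 ✗, 14 ✗, 15 ✗, 24 ✗, 25 ✗, 32 ✓, 34 ✗, 35 ✗, 36 ✗, 40 ✓
A ∩ B = {32, 40}

{32, 40}


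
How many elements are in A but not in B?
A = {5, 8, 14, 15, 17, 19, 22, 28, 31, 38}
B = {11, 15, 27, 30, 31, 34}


Set A = {5, 8, 14, 15, 17, 19, 22, 28, 31, 38}
Set B = {11, 15, 27, 30, 31, 34}
A \ B = {5, 8, 14, 17, 19, 22, 28, 38}
|A \ B| = 8

8


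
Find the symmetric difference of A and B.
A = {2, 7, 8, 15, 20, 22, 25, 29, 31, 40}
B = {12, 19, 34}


Set A = {2, 7, 8, 15, 20, 22, 25, 29, 31, 40}
Set B = {12, 19, 34}
A △ B = (A \ B) ∪ (B \ A)
Elements in A but not B: {2, 7, 8, 15, 20, 22, 25, 29, 31, 40}
Elements in B but not A: {12, 19, 34}
A △ B = {2, 7, 8, 12, 15, 19, 20, 22, 25, 29, 31, 34, 40}

{2, 7, 8, 12, 15, 19, 20, 22, 25, 29, 31, 34, 40}


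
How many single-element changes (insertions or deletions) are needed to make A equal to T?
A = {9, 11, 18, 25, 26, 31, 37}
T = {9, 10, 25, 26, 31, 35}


Set A = {9, 11, 18, 25, 26, 31, 37}
Set T = {9, 10, 25, 26, 31, 35}
Elements to remove from A (in A, not in T): {11, 18, 37} → 3 removals
Elements to add to A (in T, not in A): {10, 35} → 2 additions
Total edits = 3 + 2 = 5

5


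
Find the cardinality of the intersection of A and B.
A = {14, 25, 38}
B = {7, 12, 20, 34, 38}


Set A = {14, 25, 38}
Set B = {7, 12, 20, 34, 38}
A ∩ B = {38}
|A ∩ B| = 1

1


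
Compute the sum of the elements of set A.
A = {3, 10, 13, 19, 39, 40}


Set A = {3, 10, 13, 19, 39, 40}
Sum = 3 + 10 + 13 + 19 + 39 + 40 = 124

124


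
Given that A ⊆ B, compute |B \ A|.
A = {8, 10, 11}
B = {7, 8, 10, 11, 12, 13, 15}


Set A = {8, 10, 11}, |A| = 3
Set B = {7, 8, 10, 11, 12, 13, 15}, |B| = 7
Since A ⊆ B: B \ A = {7, 12, 13, 15}
|B| - |A| = 7 - 3 = 4

4


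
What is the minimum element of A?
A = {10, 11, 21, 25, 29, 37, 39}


Set A = {10, 11, 21, 25, 29, 37, 39}
Elements in ascending order: 10, 11, 21, 25, 29, 37, 39
The smallest element is 10.

10


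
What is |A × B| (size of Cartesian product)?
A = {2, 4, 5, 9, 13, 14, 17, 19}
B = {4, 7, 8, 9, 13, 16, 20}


Set A = {2, 4, 5, 9, 13, 14, 17, 19} has 8 elements.
Set B = {4, 7, 8, 9, 13, 16, 20} has 7 elements.
|A × B| = |A| × |B| = 8 × 7 = 56

56


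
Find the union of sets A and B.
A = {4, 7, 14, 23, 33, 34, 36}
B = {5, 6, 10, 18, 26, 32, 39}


Set A = {4, 7, 14, 23, 33, 34, 36}
Set B = {5, 6, 10, 18, 26, 32, 39}
A ∪ B includes all elements in either set.
Elements from A: {4, 7, 14, 23, 33, 34, 36}
Elements from B not already included: {5, 6, 10, 18, 26, 32, 39}
A ∪ B = {4, 5, 6, 7, 10, 14, 18, 23, 26, 32, 33, 34, 36, 39}

{4, 5, 6, 7, 10, 14, 18, 23, 26, 32, 33, 34, 36, 39}


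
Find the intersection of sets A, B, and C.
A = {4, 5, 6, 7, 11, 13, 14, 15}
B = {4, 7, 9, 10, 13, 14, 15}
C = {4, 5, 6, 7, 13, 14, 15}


Set A = {4, 5, 6, 7, 11, 13, 14, 15}
Set B = {4, 7, 9, 10, 13, 14, 15}
Set C = {4, 5, 6, 7, 13, 14, 15}
First, A ∩ B = {4, 7, 13, 14, 15}
Then, (A ∩ B) ∩ C = {4, 7, 13, 14, 15}

{4, 7, 13, 14, 15}


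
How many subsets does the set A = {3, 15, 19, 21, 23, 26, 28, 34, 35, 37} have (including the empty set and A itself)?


Set A = {3, 15, 19, 21, 23, 26, 28, 34, 35, 37}
|A| = 10
The power set P(A) contains all subsets of A.
|P(A)| = 2^|A| = 2^10 = 1024

1024


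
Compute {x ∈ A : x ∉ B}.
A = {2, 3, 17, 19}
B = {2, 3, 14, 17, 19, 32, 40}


Set A = {2, 3, 17, 19}
Set B = {2, 3, 14, 17, 19, 32, 40}
Check each element of A against B:
2 ∈ B, 3 ∈ B, 17 ∈ B, 19 ∈ B
Elements of A not in B: {}

{}


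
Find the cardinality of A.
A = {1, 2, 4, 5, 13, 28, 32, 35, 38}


Set A = {1, 2, 4, 5, 13, 28, 32, 35, 38}
Listing elements: 1, 2, 4, 5, 13, 28, 32, 35, 38
Counting: 9 elements
|A| = 9

9


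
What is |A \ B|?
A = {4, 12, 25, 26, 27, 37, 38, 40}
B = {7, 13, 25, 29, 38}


Set A = {4, 12, 25, 26, 27, 37, 38, 40}
Set B = {7, 13, 25, 29, 38}
A \ B = {4, 12, 26, 27, 37, 40}
|A \ B| = 6

6


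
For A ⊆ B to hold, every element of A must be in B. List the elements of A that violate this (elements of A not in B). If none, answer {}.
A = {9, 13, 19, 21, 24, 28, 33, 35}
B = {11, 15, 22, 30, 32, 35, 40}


Set A = {9, 13, 19, 21, 24, 28, 33, 35}
Set B = {11, 15, 22, 30, 32, 35, 40}
Check each element of A against B:
9 ∉ B (include), 13 ∉ B (include), 19 ∉ B (include), 21 ∉ B (include), 24 ∉ B (include), 28 ∉ B (include), 33 ∉ B (include), 35 ∈ B
Elements of A not in B: {9, 13, 19, 21, 24, 28, 33}

{9, 13, 19, 21, 24, 28, 33}


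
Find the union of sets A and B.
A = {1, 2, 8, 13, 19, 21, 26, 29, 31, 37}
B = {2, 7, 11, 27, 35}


Set A = {1, 2, 8, 13, 19, 21, 26, 29, 31, 37}
Set B = {2, 7, 11, 27, 35}
A ∪ B includes all elements in either set.
Elements from A: {1, 2, 8, 13, 19, 21, 26, 29, 31, 37}
Elements from B not already included: {7, 11, 27, 35}
A ∪ B = {1, 2, 7, 8, 11, 13, 19, 21, 26, 27, 29, 31, 35, 37}

{1, 2, 7, 8, 11, 13, 19, 21, 26, 27, 29, 31, 35, 37}


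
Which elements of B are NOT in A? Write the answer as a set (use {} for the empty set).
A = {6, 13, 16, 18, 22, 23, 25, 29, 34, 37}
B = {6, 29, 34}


Set A = {6, 13, 16, 18, 22, 23, 25, 29, 34, 37}
Set B = {6, 29, 34}
Check each element of B against A:
6 ∈ A, 29 ∈ A, 34 ∈ A
Elements of B not in A: {}

{}


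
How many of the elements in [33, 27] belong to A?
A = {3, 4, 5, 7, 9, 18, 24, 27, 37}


Set A = {3, 4, 5, 7, 9, 18, 24, 27, 37}
Candidates: [33, 27]
Check each candidate:
33 ∉ A, 27 ∈ A
Count of candidates in A: 1

1


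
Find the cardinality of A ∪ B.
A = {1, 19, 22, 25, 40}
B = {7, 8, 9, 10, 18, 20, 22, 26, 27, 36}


Set A = {1, 19, 22, 25, 40}, |A| = 5
Set B = {7, 8, 9, 10, 18, 20, 22, 26, 27, 36}, |B| = 10
A ∩ B = {22}, |A ∩ B| = 1
|A ∪ B| = |A| + |B| - |A ∩ B| = 5 + 10 - 1 = 14

14


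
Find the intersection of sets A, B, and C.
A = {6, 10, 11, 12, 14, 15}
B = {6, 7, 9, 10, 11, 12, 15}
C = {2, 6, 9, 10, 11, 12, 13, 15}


Set A = {6, 10, 11, 12, 14, 15}
Set B = {6, 7, 9, 10, 11, 12, 15}
Set C = {2, 6, 9, 10, 11, 12, 13, 15}
First, A ∩ B = {6, 10, 11, 12, 15}
Then, (A ∩ B) ∩ C = {6, 10, 11, 12, 15}

{6, 10, 11, 12, 15}


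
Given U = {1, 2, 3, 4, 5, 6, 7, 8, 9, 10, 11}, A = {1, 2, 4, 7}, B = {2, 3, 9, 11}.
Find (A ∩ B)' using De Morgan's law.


U = {1, 2, 3, 4, 5, 6, 7, 8, 9, 10, 11}
A = {1, 2, 4, 7}, B = {2, 3, 9, 11}
A ∩ B = {2}
(A ∩ B)' = U \ (A ∩ B) = {1, 3, 4, 5, 6, 7, 8, 9, 10, 11}
Verification via A' ∪ B': A' = {3, 5, 6, 8, 9, 10, 11}, B' = {1, 4, 5, 6, 7, 8, 10}
A' ∪ B' = {1, 3, 4, 5, 6, 7, 8, 9, 10, 11} ✓

{1, 3, 4, 5, 6, 7, 8, 9, 10, 11}


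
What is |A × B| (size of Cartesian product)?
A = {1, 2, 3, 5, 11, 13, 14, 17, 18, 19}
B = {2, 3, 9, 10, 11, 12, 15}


Set A = {1, 2, 3, 5, 11, 13, 14, 17, 18, 19} has 10 elements.
Set B = {2, 3, 9, 10, 11, 12, 15} has 7 elements.
|A × B| = |A| × |B| = 10 × 7 = 70

70


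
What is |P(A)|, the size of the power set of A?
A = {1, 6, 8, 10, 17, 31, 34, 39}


Set A = {1, 6, 8, 10, 17, 31, 34, 39}
|A| = 8
The power set P(A) contains all subsets of A.
|P(A)| = 2^|A| = 2^8 = 256

256


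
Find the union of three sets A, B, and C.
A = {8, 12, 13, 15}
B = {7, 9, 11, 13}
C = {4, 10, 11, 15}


Set A = {8, 12, 13, 15}
Set B = {7, 9, 11, 13}
Set C = {4, 10, 11, 15}
First, A ∪ B = {7, 8, 9, 11, 12, 13, 15}
Then, (A ∪ B) ∪ C = {4, 7, 8, 9, 10, 11, 12, 13, 15}

{4, 7, 8, 9, 10, 11, 12, 13, 15}


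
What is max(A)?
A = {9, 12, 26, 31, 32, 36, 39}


Set A = {9, 12, 26, 31, 32, 36, 39}
Elements in ascending order: 9, 12, 26, 31, 32, 36, 39
The largest element is 39.

39


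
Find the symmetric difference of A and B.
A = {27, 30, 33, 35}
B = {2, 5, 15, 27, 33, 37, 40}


Set A = {27, 30, 33, 35}
Set B = {2, 5, 15, 27, 33, 37, 40}
A △ B = (A \ B) ∪ (B \ A)
Elements in A but not B: {30, 35}
Elements in B but not A: {2, 5, 15, 37, 40}
A △ B = {2, 5, 15, 30, 35, 37, 40}

{2, 5, 15, 30, 35, 37, 40}


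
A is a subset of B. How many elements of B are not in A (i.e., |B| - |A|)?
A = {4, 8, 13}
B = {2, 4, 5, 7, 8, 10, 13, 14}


Set A = {4, 8, 13}, |A| = 3
Set B = {2, 4, 5, 7, 8, 10, 13, 14}, |B| = 8
Since A ⊆ B: B \ A = {2, 5, 7, 10, 14}
|B| - |A| = 8 - 3 = 5

5


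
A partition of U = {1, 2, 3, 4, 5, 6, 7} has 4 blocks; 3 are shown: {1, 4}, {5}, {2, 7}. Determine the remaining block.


U = {1, 2, 3, 4, 5, 6, 7}
Shown blocks: {1, 4}, {5}, {2, 7}
A partition's blocks are pairwise disjoint and cover U, so the missing block = U \ (union of shown blocks).
Union of shown blocks: {1, 2, 4, 5, 7}
Missing block = U \ (union) = {3, 6}

{3, 6}


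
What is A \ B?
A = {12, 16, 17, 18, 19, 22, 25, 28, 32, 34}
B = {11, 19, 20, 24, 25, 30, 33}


Set A = {12, 16, 17, 18, 19, 22, 25, 28, 32, 34}
Set B = {11, 19, 20, 24, 25, 30, 33}
A \ B includes elements in A that are not in B.
Check each element of A:
12 (not in B, keep), 16 (not in B, keep), 17 (not in B, keep), 18 (not in B, keep), 19 (in B, remove), 22 (not in B, keep), 25 (in B, remove), 28 (not in B, keep), 32 (not in B, keep), 34 (not in B, keep)
A \ B = {12, 16, 17, 18, 22, 28, 32, 34}

{12, 16, 17, 18, 22, 28, 32, 34}


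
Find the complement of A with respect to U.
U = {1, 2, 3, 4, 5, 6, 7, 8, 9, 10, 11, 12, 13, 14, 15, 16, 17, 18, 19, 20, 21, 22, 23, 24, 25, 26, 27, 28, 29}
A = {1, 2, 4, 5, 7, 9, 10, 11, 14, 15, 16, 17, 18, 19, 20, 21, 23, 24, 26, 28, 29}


Universal set U = {1, 2, 3, 4, 5, 6, 7, 8, 9, 10, 11, 12, 13, 14, 15, 16, 17, 18, 19, 20, 21, 22, 23, 24, 25, 26, 27, 28, 29}
Set A = {1, 2, 4, 5, 7, 9, 10, 11, 14, 15, 16, 17, 18, 19, 20, 21, 23, 24, 26, 28, 29}
A' = U \ A = elements in U but not in A
Checking each element of U:
1 (in A, exclude), 2 (in A, exclude), 3 (not in A, include), 4 (in A, exclude), 5 (in A, exclude), 6 (not in A, include), 7 (in A, exclude), 8 (not in A, include), 9 (in A, exclude), 10 (in A, exclude), 11 (in A, exclude), 12 (not in A, include), 13 (not in A, include), 14 (in A, exclude), 15 (in A, exclude), 16 (in A, exclude), 17 (in A, exclude), 18 (in A, exclude), 19 (in A, exclude), 20 (in A, exclude), 21 (in A, exclude), 22 (not in A, include), 23 (in A, exclude), 24 (in A, exclude), 25 (not in A, include), 26 (in A, exclude), 27 (not in A, include), 28 (in A, exclude), 29 (in A, exclude)
A' = {3, 6, 8, 12, 13, 22, 25, 27}

{3, 6, 8, 12, 13, 22, 25, 27}


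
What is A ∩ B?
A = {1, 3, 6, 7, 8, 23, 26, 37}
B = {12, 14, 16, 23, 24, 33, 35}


Set A = {1, 3, 6, 7, 8, 23, 26, 37}
Set B = {12, 14, 16, 23, 24, 33, 35}
A ∩ B includes only elements in both sets.
Check each element of A against B:
1 ✗, 3 ✗, 6 ✗, 7 ✗, 8 ✗, 23 ✓, 26 ✗, 37 ✗
A ∩ B = {23}

{23}


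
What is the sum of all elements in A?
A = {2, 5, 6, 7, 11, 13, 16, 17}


Set A = {2, 5, 6, 7, 11, 13, 16, 17}
Sum = 2 + 5 + 6 + 7 + 11 + 13 + 16 + 17 = 77

77


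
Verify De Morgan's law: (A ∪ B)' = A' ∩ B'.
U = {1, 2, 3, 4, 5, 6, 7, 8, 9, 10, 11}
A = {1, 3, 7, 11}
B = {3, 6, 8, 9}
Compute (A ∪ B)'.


U = {1, 2, 3, 4, 5, 6, 7, 8, 9, 10, 11}
A = {1, 3, 7, 11}, B = {3, 6, 8, 9}
A ∪ B = {1, 3, 6, 7, 8, 9, 11}
(A ∪ B)' = U \ (A ∪ B) = {2, 4, 5, 10}
Verification via A' ∩ B': A' = {2, 4, 5, 6, 8, 9, 10}, B' = {1, 2, 4, 5, 7, 10, 11}
A' ∩ B' = {2, 4, 5, 10} ✓

{2, 4, 5, 10}


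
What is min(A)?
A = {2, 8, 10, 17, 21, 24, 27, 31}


Set A = {2, 8, 10, 17, 21, 24, 27, 31}
Elements in ascending order: 2, 8, 10, 17, 21, 24, 27, 31
The smallest element is 2.

2


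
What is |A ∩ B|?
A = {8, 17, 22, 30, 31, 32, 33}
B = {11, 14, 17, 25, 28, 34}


Set A = {8, 17, 22, 30, 31, 32, 33}
Set B = {11, 14, 17, 25, 28, 34}
A ∩ B = {17}
|A ∩ B| = 1

1


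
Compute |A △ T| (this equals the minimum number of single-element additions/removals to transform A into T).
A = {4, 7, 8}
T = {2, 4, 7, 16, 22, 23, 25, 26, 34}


Set A = {4, 7, 8}
Set T = {2, 4, 7, 16, 22, 23, 25, 26, 34}
Elements to remove from A (in A, not in T): {8} → 1 removals
Elements to add to A (in T, not in A): {2, 16, 22, 23, 25, 26, 34} → 7 additions
Total edits = 1 + 7 = 8

8


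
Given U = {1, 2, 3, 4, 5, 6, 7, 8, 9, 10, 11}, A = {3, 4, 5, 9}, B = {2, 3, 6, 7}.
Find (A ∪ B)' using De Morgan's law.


U = {1, 2, 3, 4, 5, 6, 7, 8, 9, 10, 11}
A = {3, 4, 5, 9}, B = {2, 3, 6, 7}
A ∪ B = {2, 3, 4, 5, 6, 7, 9}
(A ∪ B)' = U \ (A ∪ B) = {1, 8, 10, 11}
Verification via A' ∩ B': A' = {1, 2, 6, 7, 8, 10, 11}, B' = {1, 4, 5, 8, 9, 10, 11}
A' ∩ B' = {1, 8, 10, 11} ✓

{1, 8, 10, 11}


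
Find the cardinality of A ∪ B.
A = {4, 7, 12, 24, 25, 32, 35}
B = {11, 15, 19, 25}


Set A = {4, 7, 12, 24, 25, 32, 35}, |A| = 7
Set B = {11, 15, 19, 25}, |B| = 4
A ∩ B = {25}, |A ∩ B| = 1
|A ∪ B| = |A| + |B| - |A ∩ B| = 7 + 4 - 1 = 10

10


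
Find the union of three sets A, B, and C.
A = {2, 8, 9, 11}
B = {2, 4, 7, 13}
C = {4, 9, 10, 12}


Set A = {2, 8, 9, 11}
Set B = {2, 4, 7, 13}
Set C = {4, 9, 10, 12}
First, A ∪ B = {2, 4, 7, 8, 9, 11, 13}
Then, (A ∪ B) ∪ C = {2, 4, 7, 8, 9, 10, 11, 12, 13}

{2, 4, 7, 8, 9, 10, 11, 12, 13}


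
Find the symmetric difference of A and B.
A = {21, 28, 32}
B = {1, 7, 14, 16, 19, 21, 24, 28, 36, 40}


Set A = {21, 28, 32}
Set B = {1, 7, 14, 16, 19, 21, 24, 28, 36, 40}
A △ B = (A \ B) ∪ (B \ A)
Elements in A but not B: {32}
Elements in B but not A: {1, 7, 14, 16, 19, 24, 36, 40}
A △ B = {1, 7, 14, 16, 19, 24, 32, 36, 40}

{1, 7, 14, 16, 19, 24, 32, 36, 40}


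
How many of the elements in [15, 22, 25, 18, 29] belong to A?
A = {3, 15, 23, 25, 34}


Set A = {3, 15, 23, 25, 34}
Candidates: [15, 22, 25, 18, 29]
Check each candidate:
15 ∈ A, 22 ∉ A, 25 ∈ A, 18 ∉ A, 29 ∉ A
Count of candidates in A: 2

2


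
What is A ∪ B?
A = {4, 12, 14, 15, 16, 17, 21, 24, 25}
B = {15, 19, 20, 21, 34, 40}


Set A = {4, 12, 14, 15, 16, 17, 21, 24, 25}
Set B = {15, 19, 20, 21, 34, 40}
A ∪ B includes all elements in either set.
Elements from A: {4, 12, 14, 15, 16, 17, 21, 24, 25}
Elements from B not already included: {19, 20, 34, 40}
A ∪ B = {4, 12, 14, 15, 16, 17, 19, 20, 21, 24, 25, 34, 40}

{4, 12, 14, 15, 16, 17, 19, 20, 21, 24, 25, 34, 40}


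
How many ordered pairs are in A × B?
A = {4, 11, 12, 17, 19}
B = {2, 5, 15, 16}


Set A = {4, 11, 12, 17, 19} has 5 elements.
Set B = {2, 5, 15, 16} has 4 elements.
|A × B| = |A| × |B| = 5 × 4 = 20

20


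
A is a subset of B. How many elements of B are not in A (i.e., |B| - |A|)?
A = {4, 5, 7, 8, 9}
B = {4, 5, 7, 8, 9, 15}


Set A = {4, 5, 7, 8, 9}, |A| = 5
Set B = {4, 5, 7, 8, 9, 15}, |B| = 6
Since A ⊆ B: B \ A = {15}
|B| - |A| = 6 - 5 = 1

1


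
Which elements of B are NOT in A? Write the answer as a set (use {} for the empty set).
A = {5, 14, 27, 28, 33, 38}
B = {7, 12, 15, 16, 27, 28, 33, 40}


Set A = {5, 14, 27, 28, 33, 38}
Set B = {7, 12, 15, 16, 27, 28, 33, 40}
Check each element of B against A:
7 ∉ A (include), 12 ∉ A (include), 15 ∉ A (include), 16 ∉ A (include), 27 ∈ A, 28 ∈ A, 33 ∈ A, 40 ∉ A (include)
Elements of B not in A: {7, 12, 15, 16, 40}

{7, 12, 15, 16, 40}


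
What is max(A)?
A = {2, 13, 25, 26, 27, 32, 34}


Set A = {2, 13, 25, 26, 27, 32, 34}
Elements in ascending order: 2, 13, 25, 26, 27, 32, 34
The largest element is 34.

34


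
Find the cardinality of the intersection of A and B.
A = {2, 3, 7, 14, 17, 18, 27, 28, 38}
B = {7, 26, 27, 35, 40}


Set A = {2, 3, 7, 14, 17, 18, 27, 28, 38}
Set B = {7, 26, 27, 35, 40}
A ∩ B = {7, 27}
|A ∩ B| = 2

2


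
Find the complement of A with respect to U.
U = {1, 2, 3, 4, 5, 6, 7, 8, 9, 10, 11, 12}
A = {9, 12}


Universal set U = {1, 2, 3, 4, 5, 6, 7, 8, 9, 10, 11, 12}
Set A = {9, 12}
A' = U \ A = elements in U but not in A
Checking each element of U:
1 (not in A, include), 2 (not in A, include), 3 (not in A, include), 4 (not in A, include), 5 (not in A, include), 6 (not in A, include), 7 (not in A, include), 8 (not in A, include), 9 (in A, exclude), 10 (not in A, include), 11 (not in A, include), 12 (in A, exclude)
A' = {1, 2, 3, 4, 5, 6, 7, 8, 10, 11}

{1, 2, 3, 4, 5, 6, 7, 8, 10, 11}


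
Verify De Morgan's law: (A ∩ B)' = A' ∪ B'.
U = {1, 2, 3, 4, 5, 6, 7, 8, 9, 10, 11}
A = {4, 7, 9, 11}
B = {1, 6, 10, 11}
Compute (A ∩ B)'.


U = {1, 2, 3, 4, 5, 6, 7, 8, 9, 10, 11}
A = {4, 7, 9, 11}, B = {1, 6, 10, 11}
A ∩ B = {11}
(A ∩ B)' = U \ (A ∩ B) = {1, 2, 3, 4, 5, 6, 7, 8, 9, 10}
Verification via A' ∪ B': A' = {1, 2, 3, 5, 6, 8, 10}, B' = {2, 3, 4, 5, 7, 8, 9}
A' ∪ B' = {1, 2, 3, 4, 5, 6, 7, 8, 9, 10} ✓

{1, 2, 3, 4, 5, 6, 7, 8, 9, 10}


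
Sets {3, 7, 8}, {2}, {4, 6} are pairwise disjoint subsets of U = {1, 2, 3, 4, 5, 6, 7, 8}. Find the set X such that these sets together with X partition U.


U = {1, 2, 3, 4, 5, 6, 7, 8}
Shown blocks: {3, 7, 8}, {2}, {4, 6}
A partition's blocks are pairwise disjoint and cover U, so the missing block = U \ (union of shown blocks).
Union of shown blocks: {2, 3, 4, 6, 7, 8}
Missing block = U \ (union) = {1, 5}

{1, 5}


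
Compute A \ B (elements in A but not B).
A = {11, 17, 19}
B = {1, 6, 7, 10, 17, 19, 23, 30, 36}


Set A = {11, 17, 19}
Set B = {1, 6, 7, 10, 17, 19, 23, 30, 36}
A \ B includes elements in A that are not in B.
Check each element of A:
11 (not in B, keep), 17 (in B, remove), 19 (in B, remove)
A \ B = {11}

{11}


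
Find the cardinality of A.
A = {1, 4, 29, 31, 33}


Set A = {1, 4, 29, 31, 33}
Listing elements: 1, 4, 29, 31, 33
Counting: 5 elements
|A| = 5

5


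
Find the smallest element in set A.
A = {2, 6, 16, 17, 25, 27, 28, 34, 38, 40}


Set A = {2, 6, 16, 17, 25, 27, 28, 34, 38, 40}
Elements in ascending order: 2, 6, 16, 17, 25, 27, 28, 34, 38, 40
The smallest element is 2.

2


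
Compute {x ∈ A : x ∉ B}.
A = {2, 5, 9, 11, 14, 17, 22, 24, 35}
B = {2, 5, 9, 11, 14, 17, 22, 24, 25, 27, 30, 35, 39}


Set A = {2, 5, 9, 11, 14, 17, 22, 24, 35}
Set B = {2, 5, 9, 11, 14, 17, 22, 24, 25, 27, 30, 35, 39}
Check each element of A against B:
2 ∈ B, 5 ∈ B, 9 ∈ B, 11 ∈ B, 14 ∈ B, 17 ∈ B, 22 ∈ B, 24 ∈ B, 35 ∈ B
Elements of A not in B: {}

{}


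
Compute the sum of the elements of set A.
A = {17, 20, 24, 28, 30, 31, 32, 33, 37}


Set A = {17, 20, 24, 28, 30, 31, 32, 33, 37}
Sum = 17 + 20 + 24 + 28 + 30 + 31 + 32 + 33 + 37 = 252

252


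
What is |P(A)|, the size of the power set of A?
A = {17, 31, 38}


Set A = {17, 31, 38}
|A| = 3
The power set P(A) contains all subsets of A.
|P(A)| = 2^|A| = 2^3 = 8

8


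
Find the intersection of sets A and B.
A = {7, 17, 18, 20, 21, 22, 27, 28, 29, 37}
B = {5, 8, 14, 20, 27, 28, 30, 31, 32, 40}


Set A = {7, 17, 18, 20, 21, 22, 27, 28, 29, 37}
Set B = {5, 8, 14, 20, 27, 28, 30, 31, 32, 40}
A ∩ B includes only elements in both sets.
Check each element of A against B:
7 ✗, 17 ✗, 18 ✗, 20 ✓, 21 ✗, 22 ✗, 27 ✓, 28 ✓, 29 ✗, 37 ✗
A ∩ B = {20, 27, 28}

{20, 27, 28}


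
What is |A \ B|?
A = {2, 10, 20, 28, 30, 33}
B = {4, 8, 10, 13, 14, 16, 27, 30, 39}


Set A = {2, 10, 20, 28, 30, 33}
Set B = {4, 8, 10, 13, 14, 16, 27, 30, 39}
A \ B = {2, 20, 28, 33}
|A \ B| = 4

4
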